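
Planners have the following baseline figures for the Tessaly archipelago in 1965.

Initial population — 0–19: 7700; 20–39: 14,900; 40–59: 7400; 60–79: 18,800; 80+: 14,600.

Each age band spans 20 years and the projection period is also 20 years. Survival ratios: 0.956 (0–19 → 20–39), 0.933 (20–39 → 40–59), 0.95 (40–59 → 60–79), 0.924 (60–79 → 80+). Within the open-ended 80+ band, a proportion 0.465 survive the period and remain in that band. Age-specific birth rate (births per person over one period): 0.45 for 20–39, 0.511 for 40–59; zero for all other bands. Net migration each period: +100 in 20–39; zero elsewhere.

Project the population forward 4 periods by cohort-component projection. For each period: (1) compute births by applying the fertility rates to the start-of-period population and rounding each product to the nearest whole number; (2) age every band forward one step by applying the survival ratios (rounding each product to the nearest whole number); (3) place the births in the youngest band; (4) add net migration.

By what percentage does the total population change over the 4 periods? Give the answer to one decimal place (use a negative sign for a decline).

-19.2

Numbering the bands 1..5 from youngest to oldest:
After projecting period 1:
Births: 14900 × 0.45 = 6705  |  7400 × 0.511 = 3781 — total 10486
Band 2: 7700 × 0.956 = 7361
Band 3: 14900 × 0.933 = 13902
Band 4: 7400 × 0.95 = 7030
Band 5: 18800 × 0.924 + 14600 × 0.465 = 17371 + 6789 = 24160
Net migration: Band 2 + 100 → 7461
→ [10486, 7461, 13902, 7030, 24160]
After projecting period 2:
Births: 7461 × 0.45 = 3357  |  13902 × 0.511 = 7104 — total 10461
Band 2: 10486 × 0.956 = 10025
Band 3: 7461 × 0.933 = 6961
Band 4: 13902 × 0.95 = 13207
Band 5: 7030 × 0.924 + 24160 × 0.465 = 6496 + 11234 = 17730
Net migration: Band 2 + 100 → 10125
→ [10461, 10125, 6961, 13207, 17730]
After projecting period 3:
Births: 10125 × 0.45 = 4556  |  6961 × 0.511 = 3557 — total 8113
Band 2: 10461 × 0.956 = 10001
Band 3: 10125 × 0.933 = 9447
Band 4: 6961 × 0.95 = 6613
Band 5: 13207 × 0.924 + 17730 × 0.465 = 12203 + 8244 = 20447
Net migration: Band 2 + 100 → 10101
→ [8113, 10101, 9447, 6613, 20447]
After projecting period 4:
Births: 10101 × 0.45 = 4545  |  9447 × 0.511 = 4827 — total 9372
Band 2: 8113 × 0.956 = 7756
Band 3: 10101 × 0.933 = 9424
Band 4: 9447 × 0.95 = 8975
Band 5: 6613 × 0.924 + 20447 × 0.465 = 6110 + 9508 = 15618
Net migration: Band 2 + 100 → 7856
→ [9372, 7856, 9424, 8975, 15618]
Total: 63400 → 51245; change = -12155; percentage change = -19.2%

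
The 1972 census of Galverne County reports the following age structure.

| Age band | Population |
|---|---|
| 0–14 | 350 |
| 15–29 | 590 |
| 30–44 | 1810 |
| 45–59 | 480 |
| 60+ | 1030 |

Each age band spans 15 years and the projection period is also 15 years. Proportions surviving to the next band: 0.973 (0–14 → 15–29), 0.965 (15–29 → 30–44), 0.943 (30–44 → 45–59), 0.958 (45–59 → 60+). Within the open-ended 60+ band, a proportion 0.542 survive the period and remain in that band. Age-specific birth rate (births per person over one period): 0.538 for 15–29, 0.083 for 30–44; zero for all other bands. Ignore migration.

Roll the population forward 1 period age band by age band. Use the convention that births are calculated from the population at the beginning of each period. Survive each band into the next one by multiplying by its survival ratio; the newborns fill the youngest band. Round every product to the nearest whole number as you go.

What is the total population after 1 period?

— Period 1 —
Births: 590 * 0.538 = 317, 1810 * 0.083 = 150 → 467
15–29: 350 * 0.973 = 341
30–44: 590 * 0.965 = 569
45–59: 1810 * 0.943 = 1707
60+: 480 * 0.958 + 1030 * 0.542 = 460 + 558 = 1018
→ [467, 341, 569, 1707, 1018]
Total after period 1: 467 + 341 + 569 + 1707 + 1018 = 4102

4102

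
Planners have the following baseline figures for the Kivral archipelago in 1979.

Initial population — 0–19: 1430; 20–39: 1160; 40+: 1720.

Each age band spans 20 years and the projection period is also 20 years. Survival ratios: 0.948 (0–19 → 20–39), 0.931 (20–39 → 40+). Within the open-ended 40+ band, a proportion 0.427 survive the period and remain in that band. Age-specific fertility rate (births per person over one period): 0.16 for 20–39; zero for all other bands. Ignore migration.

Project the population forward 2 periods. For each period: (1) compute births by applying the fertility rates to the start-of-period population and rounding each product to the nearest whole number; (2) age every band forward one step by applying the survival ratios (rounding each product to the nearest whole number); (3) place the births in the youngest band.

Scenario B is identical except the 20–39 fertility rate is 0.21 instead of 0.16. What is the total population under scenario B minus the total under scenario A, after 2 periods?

(Groups numbered youngest = 1 to oldest = 3.)
Period 1.
Births: 1160 × 0.16 = 186
Group 2: 1430 × 0.948 = 1356
Group 3: 1160 × 0.931 + 1720 × 0.427 = 1080 + 734 = 1814
Giving 186 / 1356 / 1814.
Period 2.
Births: 1356 × 0.16 = 217
Group 2: 186 × 0.948 = 176
Group 3: 1356 × 0.931 + 1814 × 0.427 = 1262 + 775 = 2037
Giving 217 / 176 / 2037.
Scenario A total after 2 periods: 2430
Scenario B projection —
Period 1.
Births: 1160 × 0.21 = 244
Group 2: 1430 × 0.948 = 1356
Group 3: 1160 × 0.931 + 1720 × 0.427 = 1080 + 734 = 1814
Giving 244 / 1356 / 1814.
Period 2.
Births: 1356 × 0.21 = 285
Group 2: 244 × 0.948 = 231
Group 3: 1356 × 0.931 + 1814 × 0.427 = 1262 + 775 = 2037
Giving 285 / 231 / 2037.
Scenario B total after 2 periods: 2553
Difference B − A = 2553 − 2430 = 123

123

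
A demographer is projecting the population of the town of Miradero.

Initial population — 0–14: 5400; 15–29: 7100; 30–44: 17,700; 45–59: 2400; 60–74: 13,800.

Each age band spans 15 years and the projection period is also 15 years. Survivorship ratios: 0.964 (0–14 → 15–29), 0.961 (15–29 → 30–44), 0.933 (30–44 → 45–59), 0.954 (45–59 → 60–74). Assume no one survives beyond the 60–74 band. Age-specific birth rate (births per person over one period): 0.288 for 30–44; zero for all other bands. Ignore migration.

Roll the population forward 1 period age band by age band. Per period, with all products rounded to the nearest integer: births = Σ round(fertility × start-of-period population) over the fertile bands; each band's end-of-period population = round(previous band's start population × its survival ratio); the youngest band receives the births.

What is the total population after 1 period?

35931

Numbering the groups 1..5 from youngest to oldest:
Period 1:
Births: 17700 * 0.288 = 5098
Group 2: 5400 * 0.964 = 5206
Group 3: 7100 * 0.961 = 6823
Group 4: 17700 * 0.933 = 16514
Group 5: 2400 * 0.954 = 2290
End of period: [5098, 5206, 6823, 16514, 2290]
Total after period 1: 5098 + 5206 + 6823 + 16514 + 2290 = 35931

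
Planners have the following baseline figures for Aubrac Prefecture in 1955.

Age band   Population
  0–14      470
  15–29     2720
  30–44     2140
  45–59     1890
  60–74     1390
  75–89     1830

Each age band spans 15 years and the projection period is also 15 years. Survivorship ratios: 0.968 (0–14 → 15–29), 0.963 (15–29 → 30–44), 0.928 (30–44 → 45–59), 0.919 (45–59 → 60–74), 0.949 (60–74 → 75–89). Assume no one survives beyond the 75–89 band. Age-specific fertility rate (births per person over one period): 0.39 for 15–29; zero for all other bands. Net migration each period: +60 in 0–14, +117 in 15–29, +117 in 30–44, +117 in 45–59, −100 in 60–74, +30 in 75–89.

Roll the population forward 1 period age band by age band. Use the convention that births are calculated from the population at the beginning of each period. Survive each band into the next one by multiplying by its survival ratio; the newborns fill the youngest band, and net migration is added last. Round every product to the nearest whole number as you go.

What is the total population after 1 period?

Numbering the bands 1..6 from youngest to oldest:
Period 1:
Births: 2720 * 0.39 = 1061
Band 2: 470 * 0.968 = 455
Band 3: 2720 * 0.963 = 2619
Band 4: 2140 * 0.928 = 1986
Band 5: 1890 * 0.919 = 1737
Band 6: 1390 * 0.949 = 1319
Net migration: Band 1 + 60 → 1121; Band 2 + 117 → 572; Band 3 + 117 → 2736; Band 4 + 117 → 2103; Band 5 − 100 → 1637; Band 6 + 30 → 1349
→ [1121, 572, 2736, 2103, 1637, 1349]
Total after period 1: 1121 + 572 + 2736 + 2103 + 1637 + 1349 = 9518

9518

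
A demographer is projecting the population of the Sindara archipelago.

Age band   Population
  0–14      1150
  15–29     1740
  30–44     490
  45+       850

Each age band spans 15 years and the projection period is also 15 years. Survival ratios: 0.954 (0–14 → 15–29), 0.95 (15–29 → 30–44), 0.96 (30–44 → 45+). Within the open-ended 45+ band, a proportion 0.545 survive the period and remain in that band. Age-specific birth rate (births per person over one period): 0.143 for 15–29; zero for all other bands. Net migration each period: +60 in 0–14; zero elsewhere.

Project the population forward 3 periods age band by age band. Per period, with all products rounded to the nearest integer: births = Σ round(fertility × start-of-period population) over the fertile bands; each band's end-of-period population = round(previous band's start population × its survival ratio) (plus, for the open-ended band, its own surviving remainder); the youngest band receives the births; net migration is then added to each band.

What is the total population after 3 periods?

Let band 1 be 0–14 through band 4 = 45+.
After projecting period 1:
Births: 1740 * 0.143 = 249
Band 2: 1150 * 0.954 = 1097
Band 3: 1740 * 0.95 = 1653
Band 4: 490 * 0.96 + 850 * 0.545 = 470 + 463 = 933
Net migration: Band 1 + 60 → 309
End of period: [309, 1097, 1653, 933]
After projecting period 2:
Births: 1097 * 0.143 = 157
Band 2: 309 * 0.954 = 295
Band 3: 1097 * 0.95 = 1042
Band 4: 1653 * 0.96 + 933 * 0.545 = 1587 + 508 = 2095
Net migration: Band 1 + 60 → 217
End of period: [217, 295, 1042, 2095]
After projecting period 3:
Births: 295 * 0.143 = 42
Band 2: 217 * 0.954 = 207
Band 3: 295 * 0.95 = 280
Band 4: 1042 * 0.96 + 2095 * 0.545 = 1000 + 1142 = 2142
Net migration: Band 1 + 60 → 102
End of period: [102, 207, 280, 2142]
Total after period 3: 102 + 207 + 280 + 2142 = 2731

2731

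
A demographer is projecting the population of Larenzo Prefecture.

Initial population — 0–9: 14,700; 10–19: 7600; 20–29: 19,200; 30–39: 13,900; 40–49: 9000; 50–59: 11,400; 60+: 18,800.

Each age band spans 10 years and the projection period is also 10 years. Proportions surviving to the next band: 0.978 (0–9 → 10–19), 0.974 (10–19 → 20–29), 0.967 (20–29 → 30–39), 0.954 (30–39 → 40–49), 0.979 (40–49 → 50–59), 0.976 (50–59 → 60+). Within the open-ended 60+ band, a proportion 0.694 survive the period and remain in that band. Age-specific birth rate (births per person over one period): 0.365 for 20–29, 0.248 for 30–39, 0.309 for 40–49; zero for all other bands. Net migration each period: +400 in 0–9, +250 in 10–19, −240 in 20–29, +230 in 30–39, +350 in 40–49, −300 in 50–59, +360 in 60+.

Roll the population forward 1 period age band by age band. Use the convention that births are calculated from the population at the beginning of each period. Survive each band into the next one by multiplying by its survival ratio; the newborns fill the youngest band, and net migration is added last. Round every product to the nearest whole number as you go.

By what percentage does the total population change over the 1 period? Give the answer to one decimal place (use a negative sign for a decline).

6.6

Numbering the groups 1..7 from youngest to oldest:
After projecting period 1:
Births: 19200 × 0.365 = 7008  |  13900 × 0.248 = 3447  |  9000 × 0.309 = 2781 → total 13236
Group 2: 14700 × 0.978 = 14377
Group 3: 7600 × 0.974 = 7402
Group 4: 19200 × 0.967 = 18566
Group 5: 13900 × 0.954 = 13261
Group 6: 9000 × 0.979 = 8811
Group 7: 11400 × 0.976 + 18800 × 0.694 = 11126 + 13047 = 24173
Net migration: Group 1 + 400 → 13636; Group 2 + 250 → 14627; Group 3 − 240 → 7162; Group 4 + 230 → 18796; Group 5 + 350 → 13611; Group 6 − 300 → 8511; Group 7 + 360 → 24533
Giving 13636 / 14627 / 7162 / 18796 / 13611 / 8511 / 24533.
Total: 94600 → 100876; change = 6276; percentage change = 6.6%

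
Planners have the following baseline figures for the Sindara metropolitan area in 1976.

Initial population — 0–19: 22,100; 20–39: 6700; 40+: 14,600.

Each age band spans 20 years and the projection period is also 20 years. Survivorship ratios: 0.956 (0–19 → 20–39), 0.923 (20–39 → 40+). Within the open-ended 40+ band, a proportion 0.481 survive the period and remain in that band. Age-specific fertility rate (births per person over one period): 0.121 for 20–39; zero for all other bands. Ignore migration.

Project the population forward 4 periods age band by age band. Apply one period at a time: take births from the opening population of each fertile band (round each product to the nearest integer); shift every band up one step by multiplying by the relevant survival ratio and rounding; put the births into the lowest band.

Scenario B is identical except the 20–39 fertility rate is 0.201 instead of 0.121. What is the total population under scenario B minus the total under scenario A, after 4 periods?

Period 1:
Births: 6700 × 0.121 = 811
20–39: 22100 × 0.956 = 21128
40+: 6700 × 0.923 + 14600 × 0.481 = 6184 + 7023 = 13207
End of period: [811, 21128, 13207]
Period 2:
Births: 21128 × 0.121 = 2556
20–39: 811 × 0.956 = 775
40+: 21128 × 0.923 + 13207 × 0.481 = 19501 + 6353 = 25854
End of period: [2556, 775, 25854]
Period 3:
Births: 775 × 0.121 = 94
20–39: 2556 × 0.956 = 2444
40+: 775 × 0.923 + 25854 × 0.481 = 715 + 12436 = 13151
End of period: [94, 2444, 13151]
Period 4:
Births: 2444 × 0.121 = 296
20–39: 94 × 0.956 = 90
40+: 2444 × 0.923 + 13151 × 0.481 = 2256 + 6326 = 8582
End of period: [296, 90, 8582]
Scenario A total after 4 periods: 8968
Scenario B projection —
Period 1:
Births: 6700 × 0.201 = 1347
20–39: 22100 × 0.956 = 21128
40+: 6700 × 0.923 + 14600 × 0.481 = 6184 + 7023 = 13207
End of period: [1347, 21128, 13207]
Period 2:
Births: 21128 × 0.201 = 4247
20–39: 1347 × 0.956 = 1288
40+: 21128 × 0.923 + 13207 × 0.481 = 19501 + 6353 = 25854
End of period: [4247, 1288, 25854]
Period 3:
Births: 1288 × 0.201 = 259
20–39: 4247 × 0.956 = 4060
40+: 1288 × 0.923 + 25854 × 0.481 = 1189 + 12436 = 13625
End of period: [259, 4060, 13625]
Period 4:
Births: 4060 × 0.201 = 816
20–39: 259 × 0.956 = 248
40+: 4060 × 0.923 + 13625 × 0.481 = 3747 + 6554 = 10301
End of period: [816, 248, 10301]
Scenario B total after 4 periods: 11365
Difference B − A = 11365 − 8968 = 2397

2397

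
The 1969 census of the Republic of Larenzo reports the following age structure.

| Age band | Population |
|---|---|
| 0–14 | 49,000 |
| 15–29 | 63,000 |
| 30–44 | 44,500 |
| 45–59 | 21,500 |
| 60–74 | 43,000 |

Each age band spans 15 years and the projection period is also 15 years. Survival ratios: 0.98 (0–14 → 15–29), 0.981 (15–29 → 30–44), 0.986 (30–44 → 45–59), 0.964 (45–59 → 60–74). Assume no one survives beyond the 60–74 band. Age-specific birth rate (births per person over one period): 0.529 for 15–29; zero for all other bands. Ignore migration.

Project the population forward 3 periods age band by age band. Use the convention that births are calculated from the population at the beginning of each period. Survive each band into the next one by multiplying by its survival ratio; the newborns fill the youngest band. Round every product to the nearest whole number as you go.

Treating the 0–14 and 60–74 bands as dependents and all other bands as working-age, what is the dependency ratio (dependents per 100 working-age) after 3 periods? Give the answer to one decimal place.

After projecting period 1:
Births: 63000 × 0.529 = 33327
15–29: 49000 × 0.98 = 48020
30–44: 63000 × 0.981 = 61803
45–59: 44500 × 0.986 = 43877
60–74: 21500 × 0.964 = 20726
→ [33327, 48020, 61803, 43877, 20726]
After projecting period 2:
Births: 48020 × 0.529 = 25403
15–29: 33327 × 0.98 = 32660
30–44: 48020 × 0.981 = 47108
45–59: 61803 × 0.986 = 60938
60–74: 43877 × 0.964 = 42297
→ [25403, 32660, 47108, 60938, 42297]
After projecting period 3:
Births: 32660 × 0.529 = 17277
15–29: 25403 × 0.98 = 24895
30–44: 32660 × 0.981 = 32039
45–59: 47108 × 0.986 = 46448
60–74: 60938 × 0.964 = 58744
→ [17277, 24895, 32039, 46448, 58744]
Dependents (band 0–14 + band 60–74) = 17277 + 58744 = 76021; working-age = 103382; ratio = 76021/103382 × 100 = 73.5

73.5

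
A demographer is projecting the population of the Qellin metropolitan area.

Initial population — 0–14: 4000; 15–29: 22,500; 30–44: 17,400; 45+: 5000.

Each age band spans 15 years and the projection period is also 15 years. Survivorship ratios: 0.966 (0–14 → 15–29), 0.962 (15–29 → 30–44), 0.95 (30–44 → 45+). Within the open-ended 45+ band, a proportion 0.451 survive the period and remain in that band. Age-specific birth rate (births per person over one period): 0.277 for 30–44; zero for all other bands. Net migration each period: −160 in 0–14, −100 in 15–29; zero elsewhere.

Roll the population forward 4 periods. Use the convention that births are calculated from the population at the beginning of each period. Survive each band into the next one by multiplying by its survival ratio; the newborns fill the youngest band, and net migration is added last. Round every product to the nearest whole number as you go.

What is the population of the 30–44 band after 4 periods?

5328

Let band 1 be 0–14 through band 4 = 45+.
Period 1:
Births: 17400 × 0.277 = 4820
Band 2: 4000 × 0.966 = 3864
Band 3: 22500 × 0.962 = 21645
Band 4: 17400 × 0.95 + 5000 × 0.451 = 16530 + 2255 = 18785
Net migration: Band 1 − 160 → 4660; Band 2 − 100 → 3764
End of period: [4660, 3764, 21645, 18785]
Period 2:
Births: 21645 × 0.277 = 5996
Band 2: 4660 × 0.966 = 4502
Band 3: 3764 × 0.962 = 3621
Band 4: 21645 × 0.95 + 18785 × 0.451 = 20563 + 8472 = 29035
Net migration: Band 1 − 160 → 5836; Band 2 − 100 → 4402
End of period: [5836, 4402, 3621, 29035]
Period 3:
Births: 3621 × 0.277 = 1003
Band 2: 5836 × 0.966 = 5638
Band 3: 4402 × 0.962 = 4235
Band 4: 3621 × 0.95 + 29035 × 0.451 = 3440 + 13095 = 16535
Net migration: Band 1 − 160 → 843; Band 2 − 100 → 5538
End of period: [843, 5538, 4235, 16535]
Period 4:
Births: 4235 × 0.277 = 1173
Band 2: 843 × 0.966 = 814
Band 3: 5538 × 0.962 = 5328
Band 4: 4235 × 0.95 + 16535 × 0.451 = 4023 + 7457 = 11480
Net migration: Band 1 − 160 → 1013; Band 2 − 100 → 714
End of period: [1013, 714, 5328, 11480]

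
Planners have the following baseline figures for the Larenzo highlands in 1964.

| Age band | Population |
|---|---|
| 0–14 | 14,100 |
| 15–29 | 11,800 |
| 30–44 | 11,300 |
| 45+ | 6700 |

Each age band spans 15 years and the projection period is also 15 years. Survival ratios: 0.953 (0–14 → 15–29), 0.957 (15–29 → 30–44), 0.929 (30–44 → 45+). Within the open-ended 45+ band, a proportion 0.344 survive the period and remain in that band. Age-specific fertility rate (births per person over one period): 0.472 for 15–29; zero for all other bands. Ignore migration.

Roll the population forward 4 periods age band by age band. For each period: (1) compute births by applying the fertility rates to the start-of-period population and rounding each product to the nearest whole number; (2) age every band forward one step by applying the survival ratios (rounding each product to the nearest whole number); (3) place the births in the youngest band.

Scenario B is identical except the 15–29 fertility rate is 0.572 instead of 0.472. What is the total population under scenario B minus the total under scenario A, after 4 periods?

Period 1.
Births: 11800 * 0.472 = 5570
15–29: 14100 * 0.953 = 13437
30–44: 11800 * 0.957 = 11293
45+: 11300 * 0.929 + 6700 * 0.344 = 10498 + 2305 = 12803
→ [5570, 13437, 11293, 12803]
Period 2.
Births: 13437 * 0.472 = 6342
15–29: 5570 * 0.953 = 5308
30–44: 13437 * 0.957 = 12859
45+: 11293 * 0.929 + 12803 * 0.344 = 10491 + 4404 = 14895
→ [6342, 5308, 12859, 14895]
Period 3.
Births: 5308 * 0.472 = 2505
15–29: 6342 * 0.953 = 6044
30–44: 5308 * 0.957 = 5080
45+: 12859 * 0.929 + 14895 * 0.344 = 11946 + 5124 = 17070
→ [2505, 6044, 5080, 17070]
Period 4.
Births: 6044 * 0.472 = 2853
15–29: 2505 * 0.953 = 2387
30–44: 6044 * 0.957 = 5784
45+: 5080 * 0.929 + 17070 * 0.344 = 4719 + 5872 = 10591
→ [2853, 2387, 5784, 10591]
Scenario A total after 4 periods: 21615
Scenario B projection —
Period 1.
Births: 11800 * 0.572 = 6750
15–29: 14100 * 0.953 = 13437
30–44: 11800 * 0.957 = 11293
45+: 11300 * 0.929 + 6700 * 0.344 = 10498 + 2305 = 12803
→ [6750, 13437, 11293, 12803]
Period 2.
Births: 13437 * 0.572 = 7686
15–29: 6750 * 0.953 = 6433
30–44: 13437 * 0.957 = 12859
45+: 11293 * 0.929 + 12803 * 0.344 = 10491 + 4404 = 14895
→ [7686, 6433, 12859, 14895]
Period 3.
Births: 6433 * 0.572 = 3680
15–29: 7686 * 0.953 = 7325
30–44: 6433 * 0.957 = 6156
45+: 12859 * 0.929 + 14895 * 0.344 = 11946 + 5124 = 17070
→ [3680, 7325, 6156, 17070]
Period 4.
Births: 7325 * 0.572 = 4190
15–29: 3680 * 0.953 = 3507
30–44: 7325 * 0.957 = 7010
45+: 6156 * 0.929 + 17070 * 0.344 = 5719 + 5872 = 11591
→ [4190, 3507, 7010, 11591]
Scenario B total after 4 periods: 26298
Difference B − A = 26298 − 21615 = 4683

4683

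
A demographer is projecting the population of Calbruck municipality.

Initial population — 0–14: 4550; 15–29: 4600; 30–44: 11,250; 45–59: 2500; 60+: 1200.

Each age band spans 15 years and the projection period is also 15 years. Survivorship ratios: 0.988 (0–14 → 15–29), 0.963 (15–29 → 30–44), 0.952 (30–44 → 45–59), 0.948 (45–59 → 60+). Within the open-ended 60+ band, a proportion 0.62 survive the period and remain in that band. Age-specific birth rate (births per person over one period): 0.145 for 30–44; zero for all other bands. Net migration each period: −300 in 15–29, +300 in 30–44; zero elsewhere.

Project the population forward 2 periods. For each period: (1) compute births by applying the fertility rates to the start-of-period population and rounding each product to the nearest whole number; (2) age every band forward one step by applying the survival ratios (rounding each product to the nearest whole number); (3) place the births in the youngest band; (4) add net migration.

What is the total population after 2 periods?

22924

— Period 1 —
Births: 11250 × 0.145 = 1631
15–29: 4550 × 0.988 = 4495
30–44: 4600 × 0.963 = 4430
45–59: 11250 × 0.952 = 10710
60+: 2500 × 0.948 + 1200 × 0.62 = 2370 + 744 = 3114
Net migration: 15–29 − 300 → 4195; 30–44 + 300 → 4730
→ [1631, 4195, 4730, 10710, 3114]
— Period 2 —
Births: 4730 × 0.145 = 686
15–29: 1631 × 0.988 = 1611
30–44: 4195 × 0.963 = 4040
45–59: 4730 × 0.952 = 4503
60+: 10710 × 0.948 + 3114 × 0.62 = 10153 + 1931 = 12084
Net migration: 15–29 − 300 → 1311; 30–44 + 300 → 4340
→ [686, 1311, 4340, 4503, 12084]
Total after period 2: 686 + 1311 + 4340 + 4503 + 12084 = 22924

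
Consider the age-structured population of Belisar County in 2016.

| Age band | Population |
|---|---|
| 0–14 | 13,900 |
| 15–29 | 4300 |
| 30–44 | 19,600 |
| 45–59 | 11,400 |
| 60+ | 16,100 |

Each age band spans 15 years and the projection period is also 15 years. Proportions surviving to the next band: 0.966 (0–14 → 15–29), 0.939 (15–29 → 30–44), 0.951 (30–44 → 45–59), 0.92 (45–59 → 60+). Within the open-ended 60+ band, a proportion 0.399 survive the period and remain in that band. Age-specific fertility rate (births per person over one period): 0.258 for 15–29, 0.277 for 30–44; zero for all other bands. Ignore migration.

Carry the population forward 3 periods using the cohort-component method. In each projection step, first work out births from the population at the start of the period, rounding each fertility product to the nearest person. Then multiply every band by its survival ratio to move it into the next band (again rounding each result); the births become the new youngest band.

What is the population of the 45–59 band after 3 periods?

(Bands numbered youngest = 1 to oldest = 5.)
[period 1]
Births: 4300 * 0.258 = 1109, 19600 * 0.277 = 5429 ⇒ total 6538
Band 2: 13900 * 0.966 = 13427
Band 3: 4300 * 0.939 = 4038
Band 4: 19600 * 0.951 = 18640
Band 5: 11400 * 0.92 + 16100 * 0.399 = 10488 + 6424 = 16912
End of period: [6538, 13427, 4038, 18640, 16912]
[period 2]
Births: 13427 * 0.258 = 3464, 4038 * 0.277 = 1119 ⇒ total 4583
Band 2: 6538 * 0.966 = 6316
Band 3: 13427 * 0.939 = 12608
Band 4: 4038 * 0.951 = 3840
Band 5: 18640 * 0.92 + 16912 * 0.399 = 17149 + 6748 = 23897
End of period: [4583, 6316, 12608, 3840, 23897]
[period 3]
Births: 6316 * 0.258 = 1630, 12608 * 0.277 = 3492 ⇒ total 5122
Band 2: 4583 * 0.966 = 4427
Band 3: 6316 * 0.939 = 5931
Band 4: 12608 * 0.951 = 11990
Band 5: 3840 * 0.92 + 23897 * 0.399 = 3533 + 9535 = 13068
End of period: [5122, 4427, 5931, 11990, 13068]

11990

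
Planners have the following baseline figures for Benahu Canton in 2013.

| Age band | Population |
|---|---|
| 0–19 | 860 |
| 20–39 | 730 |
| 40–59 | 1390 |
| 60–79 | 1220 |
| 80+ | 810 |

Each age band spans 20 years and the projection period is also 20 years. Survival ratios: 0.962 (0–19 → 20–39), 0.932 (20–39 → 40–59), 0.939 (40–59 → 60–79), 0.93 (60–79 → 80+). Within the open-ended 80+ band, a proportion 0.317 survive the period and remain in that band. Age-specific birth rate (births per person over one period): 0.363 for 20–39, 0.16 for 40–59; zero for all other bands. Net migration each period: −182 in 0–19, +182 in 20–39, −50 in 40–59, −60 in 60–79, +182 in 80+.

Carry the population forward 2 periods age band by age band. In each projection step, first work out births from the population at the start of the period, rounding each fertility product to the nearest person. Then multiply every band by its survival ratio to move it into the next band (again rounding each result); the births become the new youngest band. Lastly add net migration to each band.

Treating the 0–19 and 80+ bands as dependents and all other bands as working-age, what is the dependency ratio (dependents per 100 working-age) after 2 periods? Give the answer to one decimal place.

112.0

Numbering the bands 1..5 from youngest to oldest:
[period 1]
Births: 730 × 0.363 = 265  |  1390 × 0.16 = 222 ⇒ total 487
Band 2: 860 × 0.962 = 827
Band 3: 730 × 0.932 = 680
Band 4: 1390 × 0.939 = 1305
Band 5: 1220 × 0.93 + 810 × 0.317 = 1135 + 257 = 1392
Net migration: Band 1 − 182 → 305; Band 2 + 182 → 1009; Band 3 − 50 → 630; Band 4 − 60 → 1245; Band 5 + 182 → 1574
→ [305, 1009, 630, 1245, 1574]
[period 2]
Births: 1009 × 0.363 = 366  |  630 × 0.16 = 101 ⇒ total 467
Band 2: 305 × 0.962 = 293
Band 3: 1009 × 0.932 = 940
Band 4: 630 × 0.939 = 592
Band 5: 1245 × 0.93 + 1574 × 0.317 = 1158 + 499 = 1657
Net migration: Band 1 − 182 → 285; Band 2 + 182 → 475; Band 3 − 50 → 890; Band 4 − 60 → 532; Band 5 + 182 → 1839
→ [285, 475, 890, 532, 1839]
Dependents (band 0–19 + band 80+) = 285 + 1839 = 2124; working-age = 1897; ratio = 2124/1897 × 100 = 112.0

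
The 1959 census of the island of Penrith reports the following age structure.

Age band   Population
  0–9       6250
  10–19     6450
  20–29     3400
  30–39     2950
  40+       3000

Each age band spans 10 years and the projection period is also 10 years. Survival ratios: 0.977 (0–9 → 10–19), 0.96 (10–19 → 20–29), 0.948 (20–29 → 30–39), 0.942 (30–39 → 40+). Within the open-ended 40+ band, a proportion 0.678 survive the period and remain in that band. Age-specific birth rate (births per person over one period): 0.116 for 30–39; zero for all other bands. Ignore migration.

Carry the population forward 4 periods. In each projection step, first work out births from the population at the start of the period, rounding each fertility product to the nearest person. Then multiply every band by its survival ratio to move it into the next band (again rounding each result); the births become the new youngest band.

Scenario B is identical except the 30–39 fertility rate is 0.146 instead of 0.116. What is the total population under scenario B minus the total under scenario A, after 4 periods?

[period 1]
Births: 2950 * 0.116 = 342
10–19: 6250 * 0.977 = 6106
20–29: 6450 * 0.96 = 6192
30–39: 3400 * 0.948 = 3223
40+: 2950 * 0.942 + 3000 * 0.678 = 2779 + 2034 = 4813
→ [342, 6106, 6192, 3223, 4813]
[period 2]
Births: 3223 * 0.116 = 374
10–19: 342 * 0.977 = 334
20–29: 6106 * 0.96 = 5862
30–39: 6192 * 0.948 = 5870
40+: 3223 * 0.942 + 4813 * 0.678 = 3036 + 3263 = 6299
→ [374, 334, 5862, 5870, 6299]
[period 3]
Births: 5870 * 0.116 = 681
10–19: 374 * 0.977 = 365
20–29: 334 * 0.96 = 321
30–39: 5862 * 0.948 = 5557
40+: 5870 * 0.942 + 6299 * 0.678 = 5530 + 4271 = 9801
→ [681, 365, 321, 5557, 9801]
[period 4]
Births: 5557 * 0.116 = 645
10–19: 681 * 0.977 = 665
20–29: 365 * 0.96 = 350
30–39: 321 * 0.948 = 304
40+: 5557 * 0.942 + 9801 * 0.678 = 5235 + 6645 = 11880
→ [645, 665, 350, 304, 11880]
Scenario A total after 4 periods: 13844
Scenario B projection —
[period 1]
Births: 2950 * 0.146 = 431
10–19: 6250 * 0.977 = 6106
20–29: 6450 * 0.96 = 6192
30–39: 3400 * 0.948 = 3223
40+: 2950 * 0.942 + 3000 * 0.678 = 2779 + 2034 = 4813
→ [431, 6106, 6192, 3223, 4813]
[period 2]
Births: 3223 * 0.146 = 471
10–19: 431 * 0.977 = 421
20–29: 6106 * 0.96 = 5862
30–39: 6192 * 0.948 = 5870
40+: 3223 * 0.942 + 4813 * 0.678 = 3036 + 3263 = 6299
→ [471, 421, 5862, 5870, 6299]
[period 3]
Births: 5870 * 0.146 = 857
10–19: 471 * 0.977 = 460
20–29: 421 * 0.96 = 404
30–39: 5862 * 0.948 = 5557
40+: 5870 * 0.942 + 6299 * 0.678 = 5530 + 4271 = 9801
→ [857, 460, 404, 5557, 9801]
[period 4]
Births: 5557 * 0.146 = 811
10–19: 857 * 0.977 = 837
20–29: 460 * 0.96 = 442
30–39: 404 * 0.948 = 383
40+: 5557 * 0.942 + 9801 * 0.678 = 5235 + 6645 = 11880
→ [811, 837, 442, 383, 11880]
Scenario B total after 4 periods: 14353
Difference B − A = 14353 − 13844 = 509

509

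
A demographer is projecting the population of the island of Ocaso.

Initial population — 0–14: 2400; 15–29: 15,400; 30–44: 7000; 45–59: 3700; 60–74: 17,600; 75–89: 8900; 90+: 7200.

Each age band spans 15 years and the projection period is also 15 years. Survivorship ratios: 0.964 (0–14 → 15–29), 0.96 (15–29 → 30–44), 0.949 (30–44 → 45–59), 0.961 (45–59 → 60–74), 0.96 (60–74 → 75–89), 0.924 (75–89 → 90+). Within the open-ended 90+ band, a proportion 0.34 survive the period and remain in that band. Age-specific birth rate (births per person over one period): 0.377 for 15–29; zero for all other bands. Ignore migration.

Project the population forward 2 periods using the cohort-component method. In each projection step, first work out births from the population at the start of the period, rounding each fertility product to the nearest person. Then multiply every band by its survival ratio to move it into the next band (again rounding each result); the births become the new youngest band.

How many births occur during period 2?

Call the bands 1 to 7, youngest first.
[period 1]
Births: 15400 * 0.377 = 5806
Band 2: 2400 * 0.964 = 2314
Band 3: 15400 * 0.96 = 14784
Band 4: 7000 * 0.949 = 6643
Band 5: 3700 * 0.961 = 3556
Band 6: 17600 * 0.96 = 16896
Band 7: 8900 * 0.924 + 7200 * 0.34 = 8224 + 2448 = 10672
Giving 5806 / 2314 / 14784 / 6643 / 3556 / 16896 / 10672.
[period 2]
Births: 2314 * 0.377 = 872
Band 2: 5806 * 0.964 = 5597
Band 3: 2314 * 0.96 = 2221
Band 4: 14784 * 0.949 = 14030
Band 5: 6643 * 0.961 = 6384
Band 6: 3556 * 0.96 = 3414
Band 7: 16896 * 0.924 + 10672 * 0.34 = 15612 + 3628 = 19240
Giving 872 / 5597 / 2221 / 14030 / 6384 / 3414 / 19240.

872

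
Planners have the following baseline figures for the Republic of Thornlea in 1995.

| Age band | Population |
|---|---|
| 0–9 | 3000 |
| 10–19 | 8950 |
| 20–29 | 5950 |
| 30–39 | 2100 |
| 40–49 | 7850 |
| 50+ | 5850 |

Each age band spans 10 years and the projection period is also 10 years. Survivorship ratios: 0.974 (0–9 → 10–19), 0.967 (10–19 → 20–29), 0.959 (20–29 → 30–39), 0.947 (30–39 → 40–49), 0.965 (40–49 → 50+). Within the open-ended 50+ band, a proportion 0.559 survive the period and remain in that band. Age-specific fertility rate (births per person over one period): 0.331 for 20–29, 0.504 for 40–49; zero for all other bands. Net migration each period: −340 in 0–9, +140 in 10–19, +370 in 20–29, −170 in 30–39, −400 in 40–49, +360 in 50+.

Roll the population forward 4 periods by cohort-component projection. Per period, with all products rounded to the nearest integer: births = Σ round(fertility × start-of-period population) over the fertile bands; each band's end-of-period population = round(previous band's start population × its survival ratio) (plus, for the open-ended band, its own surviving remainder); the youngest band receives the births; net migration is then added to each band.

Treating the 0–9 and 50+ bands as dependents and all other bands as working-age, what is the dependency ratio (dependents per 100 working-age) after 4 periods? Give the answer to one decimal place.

Period 1:
Births: 5950 * 0.331 = 1969 ; 7850 * 0.504 = 3956 → 5925
10–19: 3000 * 0.974 = 2922
20–29: 8950 * 0.967 = 8655
30–39: 5950 * 0.959 = 5706
40–49: 2100 * 0.947 = 1989
50+: 7850 * 0.965 + 5850 * 0.559 = 7575 + 3270 = 10845
Net migration: 0–9 − 340 → 5585; 10–19 + 140 → 3062; 20–29 + 370 → 9025; 30–39 − 170 → 5536; 40–49 − 400 → 1589; 50+ + 360 → 11205
Population now: 0–9=5585, 10–19=3062, 20–29=9025, 30–39=5536, 40–49=1589, 50+=11205
Period 2:
Births: 9025 * 0.331 = 2987 ; 1589 * 0.504 = 801 → 3788
10–19: 5585 * 0.974 = 5440
20–29: 3062 * 0.967 = 2961
30–39: 9025 * 0.959 = 8655
40–49: 5536 * 0.947 = 5243
50+: 1589 * 0.965 + 11205 * 0.559 = 1533 + 6264 = 7797
Net migration: 0–9 − 340 → 3448; 10–19 + 140 → 5580; 20–29 + 370 → 3331; 30–39 − 170 → 8485; 40–49 − 400 → 4843; 50+ + 360 → 8157
Population now: 0–9=3448, 10–19=5580, 20–29=3331, 30–39=8485, 40–49=4843, 50+=8157
Period 3:
Births: 3331 * 0.331 = 1103 ; 4843 * 0.504 = 2441 → 3544
10–19: 3448 * 0.974 = 3358
20–29: 5580 * 0.967 = 5396
30–39: 3331 * 0.959 = 3194
40–49: 8485 * 0.947 = 8035
50+: 4843 * 0.965 + 8157 * 0.559 = 4673 + 4560 = 9233
Net migration: 0–9 − 340 → 3204; 10–19 + 140 → 3498; 20–29 + 370 → 5766; 30–39 − 170 → 3024; 40–49 − 400 → 7635; 50+ + 360 → 9593
Population now: 0–9=3204, 10–19=3498, 20–29=5766, 30–39=3024, 40–49=7635, 50+=9593
Period 4:
Births: 5766 * 0.331 = 1909 ; 7635 * 0.504 = 3848 → 5757
10–19: 3204 * 0.974 = 3121
20–29: 3498 * 0.967 = 3383
30–39: 5766 * 0.959 = 5530
40–49: 3024 * 0.947 = 2864
50+: 7635 * 0.965 + 9593 * 0.559 = 7368 + 5362 = 12730
Net migration: 0–9 − 340 → 5417; 10–19 + 140 → 3261; 20–29 + 370 → 3753; 30–39 − 170 → 5360; 40–49 − 400 → 2464; 50+ + 360 → 13090
Population now: 0–9=5417, 10–19=3261, 20–29=3753, 30–39=5360, 40–49=2464, 50+=13090
Dependents (band 0–9 + band 50+) = 5417 + 13090 = 18507; working-age = 14838; ratio = 18507/14838 × 100 = 124.7

124.7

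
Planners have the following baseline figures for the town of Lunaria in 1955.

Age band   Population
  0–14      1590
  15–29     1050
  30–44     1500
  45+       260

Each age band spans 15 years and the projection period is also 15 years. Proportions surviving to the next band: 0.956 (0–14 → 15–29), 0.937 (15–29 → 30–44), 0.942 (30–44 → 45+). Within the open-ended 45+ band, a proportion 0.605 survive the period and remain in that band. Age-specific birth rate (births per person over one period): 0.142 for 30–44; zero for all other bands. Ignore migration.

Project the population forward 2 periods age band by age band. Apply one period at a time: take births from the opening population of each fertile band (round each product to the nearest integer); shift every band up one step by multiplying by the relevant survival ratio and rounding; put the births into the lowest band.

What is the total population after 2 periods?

(Bands numbered youngest = 1 to oldest = 4.)
— Period 1 —
Births: 1500 × 0.142 = 213
Band 2: 1590 × 0.956 = 1520
Band 3: 1050 × 0.937 = 984
Band 4: 1500 × 0.942 + 260 × 0.605 = 1413 + 157 = 1570
End of period: [213, 1520, 984, 1570]
— Period 2 —
Births: 984 × 0.142 = 140
Band 2: 213 × 0.956 = 204
Band 3: 1520 × 0.937 = 1424
Band 4: 984 × 0.942 + 1570 × 0.605 = 927 + 950 = 1877
End of period: [140, 204, 1424, 1877]
Total after period 2: 140 + 204 + 1424 + 1877 = 3645

3645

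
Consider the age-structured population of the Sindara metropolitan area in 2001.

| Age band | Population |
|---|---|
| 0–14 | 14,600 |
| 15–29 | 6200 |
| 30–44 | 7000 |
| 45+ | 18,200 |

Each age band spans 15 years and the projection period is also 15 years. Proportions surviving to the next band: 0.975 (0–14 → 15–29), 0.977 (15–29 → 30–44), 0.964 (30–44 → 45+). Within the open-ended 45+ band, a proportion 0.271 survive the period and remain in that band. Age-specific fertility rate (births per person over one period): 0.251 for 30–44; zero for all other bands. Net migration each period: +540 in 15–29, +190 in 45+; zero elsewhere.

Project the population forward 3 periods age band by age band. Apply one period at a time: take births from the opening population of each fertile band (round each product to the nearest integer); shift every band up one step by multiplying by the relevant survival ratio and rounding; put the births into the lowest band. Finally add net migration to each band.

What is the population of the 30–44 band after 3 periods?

2201

— Period 1 —
Births: 7000 × 0.251 = 1757
15–29: 14600 × 0.975 = 14235
30–44: 6200 × 0.977 = 6057
45+: 7000 × 0.964 + 18200 × 0.271 = 6748 + 4932 = 11680
Net migration: 15–29 + 540 → 14775; 45+ + 190 → 11870
Population now: 0–14=1757, 15–29=14775, 30–44=6057, 45+=11870
— Period 2 —
Births: 6057 × 0.251 = 1520
15–29: 1757 × 0.975 = 1713
30–44: 14775 × 0.977 = 14435
45+: 6057 × 0.964 + 11870 × 0.271 = 5839 + 3217 = 9056
Net migration: 15–29 + 540 → 2253; 45+ + 190 → 9246
Population now: 0–14=1520, 15–29=2253, 30–44=14435, 45+=9246
— Period 3 —
Births: 14435 × 0.251 = 3623
15–29: 1520 × 0.975 = 1482
30–44: 2253 × 0.977 = 2201
45+: 14435 × 0.964 + 9246 × 0.271 = 13915 + 2506 = 16421
Net migration: 15–29 + 540 → 2022; 45+ + 190 → 16611
Population now: 0–14=3623, 15–29=2022, 30–44=2201, 45+=16611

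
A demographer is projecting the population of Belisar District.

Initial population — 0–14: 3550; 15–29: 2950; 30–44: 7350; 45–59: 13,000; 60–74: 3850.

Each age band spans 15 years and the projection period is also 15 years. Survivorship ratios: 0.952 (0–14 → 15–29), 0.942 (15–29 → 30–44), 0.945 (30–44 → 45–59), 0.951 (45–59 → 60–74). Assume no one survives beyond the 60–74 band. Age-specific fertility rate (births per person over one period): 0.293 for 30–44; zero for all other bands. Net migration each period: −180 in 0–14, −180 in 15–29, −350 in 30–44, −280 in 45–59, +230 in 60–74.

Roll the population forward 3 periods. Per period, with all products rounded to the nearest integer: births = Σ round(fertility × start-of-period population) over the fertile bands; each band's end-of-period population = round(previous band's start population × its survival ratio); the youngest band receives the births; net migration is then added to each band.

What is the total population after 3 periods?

Numbering the groups 1..5 from youngest to oldest:
[period 1]
Births: 7350 × 0.293 = 2154
Group 2: 3550 × 0.952 = 3380
Group 3: 2950 × 0.942 = 2779
Group 4: 7350 × 0.945 = 6946
Group 5: 13000 × 0.951 = 12363
Net migration: Group 1 − 180 → 1974; Group 2 − 180 → 3200; Group 3 − 350 → 2429; Group 4 − 280 → 6666; Group 5 + 230 → 12593
→ [1974, 3200, 2429, 6666, 12593]
[period 2]
Births: 2429 × 0.293 = 712
Group 2: 1974 × 0.952 = 1879
Group 3: 3200 × 0.942 = 3014
Group 4: 2429 × 0.945 = 2295
Group 5: 6666 × 0.951 = 6339
Net migration: Group 1 − 180 → 532; Group 2 − 180 → 1699; Group 3 − 350 → 2664; Group 4 − 280 → 2015; Group 5 + 230 → 6569
→ [532, 1699, 2664, 2015, 6569]
[period 3]
Births: 2664 × 0.293 = 781
Group 2: 532 × 0.952 = 506
Group 3: 1699 × 0.942 = 1600
Group 4: 2664 × 0.945 = 2517
Group 5: 2015 × 0.951 = 1916
Net migration: Group 1 − 180 → 601; Group 2 − 180 → 326; Group 3 − 350 → 1250; Group 4 − 280 → 2237; Group 5 + 230 → 2146
→ [601, 326, 1250, 2237, 2146]
Total after period 3: 601 + 326 + 1250 + 2237 + 2146 = 6560

6560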